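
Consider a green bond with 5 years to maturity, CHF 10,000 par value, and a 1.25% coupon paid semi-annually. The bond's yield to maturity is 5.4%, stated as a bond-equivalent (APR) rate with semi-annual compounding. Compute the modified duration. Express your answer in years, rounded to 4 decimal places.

4.7169 years

Periodic yield y = 0.027. First find Macaulay duration:
  t   CF        PV=CF/(1+0.027)^t    t·PV
  1        62.50        60.8569        60.8569
  2        62.50        59.2569       118.5139
  3        62.50        57.6991       173.0972
  4        62.50        56.1821       224.7285
  5        62.50        54.7051       273.5255
  6        62.50        53.2669       319.6014
  7        62.50        51.8665       363.0655
  8        62.50        50.5029       404.0233
  9        62.50        49.1752       442.5767
  10   10,062.50     7,709.0606    77,090.6056
  Σ                  8,202.5721    79,470.5944
P = 8,202.5721; Macaulay duration = 79,470.5944 / 8,202.5721 = 9.68850 half-year periods = 4.84425 years.
Modified duration = D_Mac / (1 + y) = 4.84425 / 1.027 = 4.71689 years.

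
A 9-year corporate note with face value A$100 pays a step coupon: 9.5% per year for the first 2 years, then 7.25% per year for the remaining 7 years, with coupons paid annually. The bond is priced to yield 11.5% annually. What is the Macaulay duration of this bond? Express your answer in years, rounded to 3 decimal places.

6.344 years

Periodic yield y = 0.115. Discount each cash flow and weight by its year:
  t   CF        PV=CF/(1+0.115)^t    t·PV
  1         9.50         8.5202         8.5202
  2         9.50         7.6414        15.2828
  3         7.25         5.2301        15.6904
  4         7.25         4.6907        18.7628
  5         7.25         4.2069        21.0346
  6         7.25         3.7730        22.6381
  7         7.25         3.3839        23.6871
  8         7.25         3.0349        24.2789
  9       107.25        40.2646       362.3815
  Σ                     80.7457       512.2764
Price P = Σ PV = 80.7457.
Macaulay duration = Σ(t·PV) / P = 512.2764 / 80.7457 = 6.34432 years.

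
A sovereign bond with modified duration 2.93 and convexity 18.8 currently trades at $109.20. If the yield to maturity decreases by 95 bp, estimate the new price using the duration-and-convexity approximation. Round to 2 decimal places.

$112.33

Duration effect: -D_mod·Δy = -2.93 × (-0.0095) = +0.027835
Convexity effect: ½·C·(Δy)² = 0.5 × 18.8 × (-0.0095)² = +0.00084835
ΔP/P ≈ +0.027835 + 0.00084835 = +0.02868335
New price ≈ 109.20 × (1 + 0.02868335) = 112.33222182.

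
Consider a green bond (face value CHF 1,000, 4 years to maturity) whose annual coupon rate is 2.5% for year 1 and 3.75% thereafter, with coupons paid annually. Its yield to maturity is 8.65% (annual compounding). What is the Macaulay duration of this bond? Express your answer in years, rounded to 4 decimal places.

Periodic yield y = 0.0865. Discount each cash flow and weight by its year:
  t   CF        PV=CF/(1+0.0865)^t    t·PV
  1        25.00        23.0097        23.0097
  2        37.50        31.7667        63.5334
  3        37.50        29.2376        87.7129
  4     1,037.50       744.5077     2,978.0307
  Σ                    828.5216     3,152.2866
Price P = Σ PV = 828.5216.
Macaulay duration = Σ(t·PV) / P = 3,152.2866 / 828.5216 = 3.80471 years.

3.8047 years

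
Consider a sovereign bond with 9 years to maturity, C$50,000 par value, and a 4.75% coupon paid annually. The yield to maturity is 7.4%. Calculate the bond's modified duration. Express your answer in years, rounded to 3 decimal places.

6.854 years

Periodic yield y = 0.074. First find Macaulay duration:
  t   CF        PV=CF/(1+0.074)^t    t·PV
  1     2,375.00     2,211.3594     2,211.3594
  2     2,375.00     2,058.9939     4,117.9877
  3     2,375.00     1,917.1265     5,751.3795
  4     2,375.00     1,785.0340     7,140.1359
  5     2,375.00     1,662.0428     8,310.2141
  6     2,375.00     1,547.5259     9,285.1554
  7     2,375.00     1,440.8993    10,086.2954
  8     2,375.00     1,341.6195    10,732.9560
  9    52,375.00    27,547.7101   247,929.3907
  Σ                 41,512.3114   305,564.8742
P = 41,512.3114; Macaulay duration = 305,564.8742 / 41,512.3114 = 7.36083 years.
Modified duration = D_Mac / (1 + y) = 7.36083 / 1.074 = 6.85365 years.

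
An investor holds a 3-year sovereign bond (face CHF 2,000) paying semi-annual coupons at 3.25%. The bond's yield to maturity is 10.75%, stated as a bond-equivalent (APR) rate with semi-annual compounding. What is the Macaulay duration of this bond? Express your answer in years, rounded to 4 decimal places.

Periodic yield y = 0.05375. Discount each cash flow and weight by its period:
  t   CF        PV=CF/(1+0.05375)^t    t·PV
  1        32.50        30.8422        30.8422
  2        32.50        29.2690        58.5380
  3        32.50        27.7761        83.3282
  4        32.50        26.3592       105.4370
  5        32.50        25.0147       125.0735
  6     2,032.50     1,484.5849     8,907.5092
  Σ                  1,623.8461     9,310.7282
Price P = Σ PV = 1,623.8461.
Macaulay duration = Σ(t·PV) / P = 9,310.7282 / 1,623.8461 = 5.73375 half-year periods.
In years: 5.73375 / 2 = 2.86688 years.

2.8669 years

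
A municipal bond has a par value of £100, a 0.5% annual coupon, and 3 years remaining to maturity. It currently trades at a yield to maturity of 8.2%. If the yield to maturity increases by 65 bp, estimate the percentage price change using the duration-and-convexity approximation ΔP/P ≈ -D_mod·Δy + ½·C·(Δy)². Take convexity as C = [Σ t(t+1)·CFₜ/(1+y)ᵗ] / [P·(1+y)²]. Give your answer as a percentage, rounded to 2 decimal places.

With y = 0.082:
  t   CF        PV=CF/(1+0.082)^t    t·PV        t(t+1)·PV
  1         0.50         0.4621         0.4621           0.9242
  2         0.50         0.4271         0.8542           2.5625
  3       100.50        79.3386       238.0157         952.0626
  Σ                     80.2277       239.3319         955.5494
P = 80.2277; D_Mac = 2.98316 yrs; D_mod = 2.75708 yrs; C = 10.17358.
Duration effect: -2.75708 × (+0.0065) = -0.017921
Convexity effect: 0.5 × 10.17358 × (0.0065)² = +0.0002149
ΔP/P ≈ -0.017921 + 0.0002149 = -0.017706 = -1.7706%.

-1.77%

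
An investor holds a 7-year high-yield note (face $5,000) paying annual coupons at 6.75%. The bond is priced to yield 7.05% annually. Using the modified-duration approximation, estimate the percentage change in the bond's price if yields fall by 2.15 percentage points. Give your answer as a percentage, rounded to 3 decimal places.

Periodic yield y = 0.0705. Modified duration first:
  t   CF        PV=CF/(1+0.0705)^t    t·PV
  1       337.50       315.2732       315.2732
  2       337.50       294.5103       589.0205
  3       337.50       275.1147       825.3440
  4       337.50       256.9964     1,027.9857
  5       337.50       240.0714     1,200.3570
  6       337.50       224.2610     1,345.5660
  7     5,337.50     3,313.0744    23,191.5207
  Σ                  4,919.3014    28,495.0672
P = 4,919.3014; D_Mac = 5.79250 yrs; D_mod = 5.79250/(1+0.0705) = 5.41103 yrs.
ΔP/P ≈ -D_mod · Δy = -5.41103 × (-0.0215) = +0.116337 = +11.6337%.

+11.634%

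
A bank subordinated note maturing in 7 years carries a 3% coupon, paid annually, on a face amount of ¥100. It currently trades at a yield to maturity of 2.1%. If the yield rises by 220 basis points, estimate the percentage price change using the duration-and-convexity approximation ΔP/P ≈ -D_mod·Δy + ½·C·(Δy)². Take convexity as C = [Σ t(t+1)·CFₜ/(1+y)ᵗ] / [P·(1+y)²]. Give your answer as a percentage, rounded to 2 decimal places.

With y = 0.021:
  t   CF        PV=CF/(1+0.021)^t    t·PV        t(t+1)·PV
  1         3.00         2.9383         2.9383           5.8766
  2         3.00         2.8779         5.7557          17.2672
  3         3.00         2.8187         8.4560          33.8240
  4         3.00         2.7607        11.0428          55.2139
  5         3.00         2.7039        13.5196          81.1174
  6         3.00         2.6483        15.8898         111.2285
  7       103.00        89.0547       623.3832       4,987.0653
  Σ                    105.8025       680.9853       5,291.5928
P = 105.8025; D_Mac = 6.43638 yrs; D_mod = 6.30400 yrs; C = 47.97767.
Duration effect: -6.30400 × (+0.022) = -0.138688
Convexity effect: 0.5 × 47.97767 × (0.022)² = +0.0116106
ΔP/P ≈ -0.138688 + 0.0116106 = -0.127077 = -12.7077%.

-12.71%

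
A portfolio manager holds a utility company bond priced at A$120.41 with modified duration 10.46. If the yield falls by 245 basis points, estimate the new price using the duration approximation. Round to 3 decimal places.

Duration approximation: ΔP/P ≈ -D_mod · Δy = -10.46 × (-0.0245) = +0.256270.
New price ≈ 120.41 × (1 + 0.256270) = 151.2674707.

A$151.267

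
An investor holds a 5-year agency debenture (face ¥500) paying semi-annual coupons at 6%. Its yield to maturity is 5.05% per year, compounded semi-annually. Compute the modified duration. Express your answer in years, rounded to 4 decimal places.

4.2991 years

Periodic yield y = 0.02525. First find Macaulay duration:
  t   CF        PV=CF/(1+0.02525)^t    t·PV
  1        15.00        14.6306        14.6306
  2        15.00        14.2703        28.5405
  3        15.00        13.9188        41.7564
  4        15.00        13.5760        54.3040
  5        15.00        13.2417        66.2083
  6        15.00        12.9155        77.4932
  7        15.00        12.5975        88.1822
  8        15.00        12.2872        98.2976
  9        15.00        11.9846       107.8613
  10      515.00       401.3372     4,013.3723
  Σ                    520.7593     4,590.6465
P = 520.7593; Macaulay duration = 4,590.6465 / 520.7593 = 8.81529 half-year periods = 4.40765 years.
Modified duration = D_Mac / (1 + y) = 4.40765 / 1.02525 = 4.29909 years.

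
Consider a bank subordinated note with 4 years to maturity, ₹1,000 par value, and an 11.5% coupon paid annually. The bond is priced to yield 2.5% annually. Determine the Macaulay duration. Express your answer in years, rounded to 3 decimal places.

3.505 years

Periodic yield y = 0.025. Discount each cash flow and weight by its year:
  t   CF        PV=CF/(1+0.025)^t    t·PV
  1       115.00       112.1951       112.1951
  2       115.00       109.4587       218.9173
  3       115.00       106.7889       320.3668
  4     1,115.00     1,010.1350     4,040.5399
  Σ                  1,338.5777     4,692.0191
Price P = Σ PV = 1,338.5777.
Macaulay duration = Σ(t·PV) / P = 4,692.0191 / 1,338.5777 = 3.50523 years.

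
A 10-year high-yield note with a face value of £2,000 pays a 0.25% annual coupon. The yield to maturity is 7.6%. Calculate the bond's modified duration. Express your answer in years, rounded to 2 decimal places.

Periodic yield y = 0.076. First find Macaulay duration:
  t   CF        PV=CF/(1+0.076)^t    t·PV
  1         5.00         4.6468         4.6468
  2         5.00         4.3186         8.6372
  3         5.00         4.0136        12.0408
  4         5.00         3.7301        14.9204
  5         5.00         3.4666        17.3332
  6         5.00         3.2218        19.3307
  7         5.00         2.9942        20.9596
  8         5.00         2.7827        22.2619
  9         5.00         2.5862        23.2757
  10    2,005.00       963.8105     9,638.1052
  Σ                    995.5712     9,781.5115
P = 995.5712; Macaulay duration = 9,781.5115 / 995.5712 = 9.82502 years.
Modified duration = D_Mac / (1 + y) = 9.82502 / 1.076 = 9.13106 years.

9.13 years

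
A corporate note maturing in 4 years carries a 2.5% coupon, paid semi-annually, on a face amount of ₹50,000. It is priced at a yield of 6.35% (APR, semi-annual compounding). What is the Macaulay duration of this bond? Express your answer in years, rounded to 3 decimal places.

3.816 years

Periodic yield y = 0.03175. Discount each cash flow and weight by its period:
  t   CF        PV=CF/(1+0.03175)^t    t·PV
  1       625.00       605.7669       605.7669
  2       625.00       587.1257     1,174.2513
  3       625.00       569.0581     1,707.1742
  4       625.00       551.5465     2,206.1859
  5       625.00       534.5738     2,672.8688
  6       625.00       518.1233     3,108.7400
  7       625.00       502.1791     3,515.2540
  8    50,625.00    39,424.7743   315,398.1945
  Σ                 43,293.1476   330,388.4355
Price P = Σ PV = 43,293.1476.
Macaulay duration = Σ(t·PV) / P = 330,388.4355 / 43,293.1476 = 7.63143 half-year periods.
In years: 7.63143 / 2 = 3.81571 years.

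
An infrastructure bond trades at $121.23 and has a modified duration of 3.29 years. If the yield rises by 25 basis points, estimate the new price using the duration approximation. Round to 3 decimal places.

$120.233

Duration approximation: ΔP/P ≈ -D_mod · Δy = -3.29 × (+0.0025) = -0.008225.
New price ≈ 121.23 × (1 - 0.008225) = 120.23288325.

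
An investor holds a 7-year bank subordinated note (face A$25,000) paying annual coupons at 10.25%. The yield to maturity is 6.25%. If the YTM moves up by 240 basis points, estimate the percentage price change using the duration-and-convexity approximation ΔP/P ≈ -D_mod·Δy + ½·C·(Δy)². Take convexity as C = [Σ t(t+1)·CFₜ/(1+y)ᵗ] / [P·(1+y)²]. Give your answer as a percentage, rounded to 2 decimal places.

With y = 0.0625:
  t   CF        PV=CF/(1+0.0625)^t    t·PV        t(t+1)·PV
  1     2,562.50     2,411.7647     2,411.7647       4,823.5294
  2     2,562.50     2,269.8962     4,539.7924      13,619.3772
  3     2,562.50     2,136.3729     6,409.1187      25,636.4747
  4     2,562.50     2,010.7039     8,042.8156      40,214.0779
  5     2,562.50     1,892.4272     9,462.1360      56,772.8159
  6     2,562.50     1,781.1079    10,686.6477      74,806.5338
  7    27,562.50    18,030.8432   126,215.9021   1,009,727.2170
  Σ                 30,533.1160   167,768.1771   1,225,600.0259
P = 30,533.1160; D_Mac = 5.49463 yrs; D_mod = 5.17142 yrs; C = 35.55656.
Duration effect: -5.17142 × (+0.024) = -0.124114
Convexity effect: 0.5 × 35.55656 × (0.024)² = +0.0102403
ΔP/P ≈ -0.124114 + 0.0102403 = -0.113874 = -11.3874%.

-11.39%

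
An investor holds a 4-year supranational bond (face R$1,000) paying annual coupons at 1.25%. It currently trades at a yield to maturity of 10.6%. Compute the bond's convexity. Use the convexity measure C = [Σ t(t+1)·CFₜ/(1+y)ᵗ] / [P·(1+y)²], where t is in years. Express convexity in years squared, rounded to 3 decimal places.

15.864

With y = 0.106:
  t   CF        PV=CF/(1+0.106)^t    t·PV        t(t+1)·PV
  1        12.50        11.3020        11.3020          22.6040
  2        12.50        10.2188        20.4376          61.3128
  3        12.50         9.2394        27.7183         110.8730
  4     1,012.50       676.6663     2,706.6651      13,533.3253
  Σ                    707.4265     2,766.1229      13,728.1150
P = 707.4265.
Convexity = Σ t(t+1)·PV / [P·(1+y)²] = 13,728.1150 / (707.4265 × 1.223236) = 15.86424.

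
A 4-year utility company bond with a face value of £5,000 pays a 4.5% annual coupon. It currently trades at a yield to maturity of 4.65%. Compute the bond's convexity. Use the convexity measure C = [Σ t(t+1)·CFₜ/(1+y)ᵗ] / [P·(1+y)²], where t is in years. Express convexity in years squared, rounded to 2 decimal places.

16.74

With y = 0.0465:
  t   CF        PV=CF/(1+0.0465)^t    t·PV        t(t+1)·PV
  1       225.00       215.0024       215.0024         430.0048
  2       225.00       205.4490       410.8980       1,232.6941
  3       225.00       196.3201       588.9604       2,355.8415
  4     5,225.00     4,356.4162    17,425.6648      87,128.3239
  Σ                  4,973.1877    18,640.5256      91,146.8643
P = 4,973.1877.
Convexity = Σ t(t+1)·PV / [P·(1+y)²] = 91,146.8643 / (4,973.1877 × 1.095162) = 16.73510.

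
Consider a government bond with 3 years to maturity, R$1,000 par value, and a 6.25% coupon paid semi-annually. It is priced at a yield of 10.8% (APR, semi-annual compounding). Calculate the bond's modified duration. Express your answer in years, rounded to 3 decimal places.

Periodic yield y = 0.054. First find Macaulay duration:
  t   CF        PV=CF/(1+0.054)^t    t·PV
  1        31.25        29.6490        29.6490
  2        31.25        28.1299        56.2599
  3        31.25        26.6887        80.0662
  4        31.25        25.3214       101.2856
  5        31.25        24.0241       120.1205
  6     1,031.25       752.1774     4,513.0646
  Σ                    885.9906     4,900.4457
P = 885.9906; Macaulay duration = 4,900.4457 / 885.9906 = 5.53104 half-year periods = 2.76552 years.
Modified duration = D_Mac / (1 + y) = 2.76552 / 1.054 = 2.62383 years.

2.624 years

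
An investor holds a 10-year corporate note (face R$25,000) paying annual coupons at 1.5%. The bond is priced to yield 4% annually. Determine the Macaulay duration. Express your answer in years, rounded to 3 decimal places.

Periodic yield y = 0.04. Discount each cash flow and weight by its year:
  t   CF        PV=CF/(1+0.04)^t    t·PV
  1       375.00       360.5769       360.5769
  2       375.00       346.7086       693.4172
  3       375.00       333.3736     1,000.1209
  4       375.00       320.5516     1,282.2063
  5       375.00       308.2227     1,541.1133
  6       375.00       296.3679     1,778.2077
  7       375.00       284.9692     1,994.7843
  8       375.00       274.0088     2,192.0706
  9       375.00       263.4700     2,371.2302
  10   25,375.00    17,142.4408   171,424.4078
  Σ                 19,930.6901   184,638.1352
Price P = Σ PV = 19,930.6901.
Macaulay duration = Σ(t·PV) / P = 184,638.1352 / 19,930.6901 = 9.26401 years.

9.264 years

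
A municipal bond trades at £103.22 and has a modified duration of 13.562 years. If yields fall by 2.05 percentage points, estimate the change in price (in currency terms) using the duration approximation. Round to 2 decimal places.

Duration approximation: ΔP/P ≈ -D_mod · Δy = -13.562 × (-0.0205) = +0.278021.
ΔP ≈ 103.22 × (+0.278021) = +28.69732762.

+£28.70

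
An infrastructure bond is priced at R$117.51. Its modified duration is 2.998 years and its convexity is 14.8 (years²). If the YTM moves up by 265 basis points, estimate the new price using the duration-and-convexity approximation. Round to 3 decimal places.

Duration effect: -D_mod·Δy = -2.998 × (+0.0265) = -0.079447
Convexity effect: ½·C·(Δy)² = 0.5 × 14.8 × (0.0265)² = +0.00519665
ΔP/P ≈ -0.079447 + 0.00519665 = -0.07425035
New price ≈ 117.51 × (1 - 0.07425035) = 108.7848413715.

R$108.785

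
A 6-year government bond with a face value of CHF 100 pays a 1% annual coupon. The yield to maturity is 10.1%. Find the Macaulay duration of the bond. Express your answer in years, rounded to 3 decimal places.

5.800 years

Periodic yield y = 0.101. Discount each cash flow and weight by its year:
  t   CF        PV=CF/(1+0.101)^t    t·PV
  1         1.00         0.9083         0.9083
  2         1.00         0.8249         1.6499
  3         1.00         0.7493         2.2478
  4         1.00         0.6805         2.7221
  5         1.00         0.6181         3.0905
  6       101.00        56.7019       340.2113
  Σ                     60.4830       350.8299
Price P = Σ PV = 60.4830.
Macaulay duration = Σ(t·PV) / P = 350.8299 / 60.4830 = 5.80047 years.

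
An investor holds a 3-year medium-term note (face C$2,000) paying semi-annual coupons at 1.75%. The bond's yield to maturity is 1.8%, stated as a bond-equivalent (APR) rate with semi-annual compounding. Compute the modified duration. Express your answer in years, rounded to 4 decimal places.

2.9095 years

Periodic yield y = 0.009. First find Macaulay duration:
  t   CF        PV=CF/(1+0.009)^t    t·PV
  1        17.50        17.3439        17.3439
  2        17.50        17.1892        34.3784
  3        17.50        17.0359        51.1076
  4        17.50        16.8839        67.5357
  5        17.50        16.7333        83.6666
  6     2,017.50     1,911.9060    11,471.4363
  Σ                  1,997.0923    11,725.4685
P = 1,997.0923; Macaulay duration = 11,725.4685 / 1,997.0923 = 5.87127 half-year periods = 2.93564 years.
Modified duration = D_Mac / (1 + y) = 2.93564 / 1.009 = 2.90945 years.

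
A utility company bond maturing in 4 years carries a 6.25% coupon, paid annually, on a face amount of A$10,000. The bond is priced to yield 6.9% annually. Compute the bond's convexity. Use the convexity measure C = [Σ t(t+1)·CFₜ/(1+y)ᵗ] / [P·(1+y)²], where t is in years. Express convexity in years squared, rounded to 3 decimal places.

With y = 0.069:
  t   CF        PV=CF/(1+0.069)^t    t·PV        t(t+1)·PV
  1       625.00       584.6586       584.6586       1,169.3171
  2       625.00       546.9210     1,093.8420       3,281.5261
  3       625.00       511.6193     1,534.8578       6,139.4314
  4    10,625.00     8,136.1345    32,544.5379     162,722.6894
  Σ                  9,779.3333    35,757.8963     173,312.9640
P = 9,779.3333.
Convexity = Σ t(t+1)·PV / [P·(1+y)²] = 173,312.9640 / (9,779.3333 × 1.142761) = 15.50838.

15.508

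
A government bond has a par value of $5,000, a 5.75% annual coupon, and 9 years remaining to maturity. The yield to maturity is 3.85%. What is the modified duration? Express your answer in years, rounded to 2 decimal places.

Periodic yield y = 0.0385. First find Macaulay duration:
  t   CF        PV=CF/(1+0.0385)^t    t·PV
  1       287.50       276.8416       276.8416
  2       287.50       266.5783       533.1567
  3       287.50       256.6956       770.0867
  4       287.50       247.1792       988.7166
  5       287.50       238.0156     1,190.0778
  6       287.50       229.1917     1,375.1501
  7       287.50       220.6949     1,544.8645
  8       287.50       212.5132     1,700.1053
  9     5,287.50     3,763.4996    33,871.4963
  Σ                  5,711.2096    42,250.4955
P = 5,711.2096; Macaulay duration = 42,250.4955 / 5,711.2096 = 7.39782 years.
Modified duration = D_Mac / (1 + y) = 7.39782 / 1.0385 = 7.12356 years.

7.12 years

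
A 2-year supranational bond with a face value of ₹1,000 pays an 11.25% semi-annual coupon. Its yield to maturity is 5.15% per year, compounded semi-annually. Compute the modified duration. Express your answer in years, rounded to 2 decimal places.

Periodic yield y = 0.02575. First find Macaulay duration:
  t   CF        PV=CF/(1+0.02575)^t    t·PV
  1        56.25        54.8379        54.8379
  2        56.25        53.4613       106.9226
  3        56.25        52.1192       156.3577
  4     1,056.25       954.1148     3,816.4591
  Σ                  1,114.5332     4,134.5773
P = 1,114.5332; Macaulay duration = 4,134.5773 / 1,114.5332 = 3.70969 half-year periods = 1.85485 years.
Modified duration = D_Mac / (1 + y) = 1.85485 / 1.02575 = 1.80828 years.

1.81 years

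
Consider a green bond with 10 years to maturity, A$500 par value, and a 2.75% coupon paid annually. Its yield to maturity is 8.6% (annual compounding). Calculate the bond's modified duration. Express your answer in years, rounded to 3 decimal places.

7.823 years

Periodic yield y = 0.086. First find Macaulay duration:
  t   CF        PV=CF/(1+0.086)^t    t·PV
  1        13.75        12.6611        12.6611
  2        13.75        11.6585        23.3170
  3        13.75        10.7353        32.2058
  4        13.75         9.8852        39.5406
  5        13.75         9.1024        45.5118
  6        13.75         8.3815        50.2892
  7        13.75         7.7178        54.0246
  8        13.75         7.1066        56.8531
  9        13.75         6.5439        58.8948
  10      513.75       225.1405     2,251.4048
  Σ                    308.9328     2,624.7029
P = 308.9328; Macaulay duration = 2,624.7029 / 308.9328 = 8.49603 years.
Modified duration = D_Mac / (1 + y) = 8.49603 / 1.086 = 7.82323 years.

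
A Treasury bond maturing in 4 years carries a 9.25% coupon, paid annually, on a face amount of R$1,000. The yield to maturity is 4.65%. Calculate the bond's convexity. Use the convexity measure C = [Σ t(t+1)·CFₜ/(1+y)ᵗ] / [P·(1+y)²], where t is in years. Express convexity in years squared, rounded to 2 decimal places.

With y = 0.0465:
  t   CF        PV=CF/(1+0.0465)^t    t·PV        t(t+1)·PV
  1        92.50        88.3899        88.3899         176.7797
  2        92.50        84.4624       168.9247         506.7742
  3        92.50        80.7094       242.1282         968.5126
  4     1,092.50       910.8870     3,643.5481      18,217.7405
  Σ                  1,164.4486     4,142.9909      19,869.8070
P = 1,164.4486.
Convexity = Σ t(t+1)·PV / [P·(1+y)²] = 19,869.8070 / (1,164.4486 × 1.095162) = 15.58098.

15.58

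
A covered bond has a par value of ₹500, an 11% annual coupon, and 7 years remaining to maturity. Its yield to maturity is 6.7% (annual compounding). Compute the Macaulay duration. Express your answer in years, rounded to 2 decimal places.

5.42 years

Periodic yield y = 0.067. Discount each cash flow and weight by its year:
  t   CF        PV=CF/(1+0.067)^t    t·PV
  1        55.00        51.5464        51.5464
  2        55.00        48.3096        96.6193
  3        55.00        45.2761       135.8284
  4        55.00        42.4331       169.7325
  5        55.00        39.7686       198.8431
  6        55.00        37.2714       223.6286
  7       555.00       352.4861     2,467.4030
  Σ                    617.0915     3,343.6014
Price P = Σ PV = 617.0915.
Macaulay duration = Σ(t·PV) / P = 3,343.6014 / 617.0915 = 5.41832 years.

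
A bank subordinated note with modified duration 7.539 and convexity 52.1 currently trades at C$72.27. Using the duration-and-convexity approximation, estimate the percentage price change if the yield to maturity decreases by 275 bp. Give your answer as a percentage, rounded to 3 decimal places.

Duration effect: -D_mod·Δy = -7.539 × (-0.0275) = +0.2073225
Convexity effect: ½·C·(Δy)² = 0.5 × 52.1 × (-0.0275)² = +0.0197003125
ΔP/P ≈ +0.2073225 + 0.0197003125 = +0.2270228125
= +22.70228125%.

+22.702%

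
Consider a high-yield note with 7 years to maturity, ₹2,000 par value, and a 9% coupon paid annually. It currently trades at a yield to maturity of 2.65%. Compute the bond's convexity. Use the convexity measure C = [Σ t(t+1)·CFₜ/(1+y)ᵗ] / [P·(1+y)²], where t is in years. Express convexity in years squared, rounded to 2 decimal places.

With y = 0.0265:
  t   CF        PV=CF/(1+0.0265)^t    t·PV        t(t+1)·PV
  1       180.00       175.3531       175.3531         350.7063
  2       180.00       170.8262       341.6525       1,024.9575
  3       180.00       166.4162       499.2486       1,996.9946
  4       180.00       162.1200       648.4801       3,242.4007
  5       180.00       157.9348       789.6738       4,738.0429
  6       180.00       153.8575       923.1452       6,462.0167
  7     2,180.00     1,815.2808    12,706.9657     101,655.7256
  Σ                  2,801.7888    16,084.5192     119,470.8443
P = 2,801.7888.
Convexity = Σ t(t+1)·PV / [P·(1+y)²] = 119,470.8443 / (2,801.7888 × 1.053702) = 40.46771.

40.47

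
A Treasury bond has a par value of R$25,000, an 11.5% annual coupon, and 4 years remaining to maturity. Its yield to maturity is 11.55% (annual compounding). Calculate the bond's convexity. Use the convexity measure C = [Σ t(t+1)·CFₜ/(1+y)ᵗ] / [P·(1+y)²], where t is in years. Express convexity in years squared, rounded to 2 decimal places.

13.00

With y = 0.1155:
  t   CF        PV=CF/(1+0.1155)^t    t·PV        t(t+1)·PV
  1     2,875.00     2,577.3196     2,577.3196       5,154.6392
  2     2,875.00     2,310.4613     4,620.9226      13,862.7678
  3     2,875.00     2,071.2338     6,213.7014      24,854.8056
  4    27,875.00    18,002.6558    72,010.6231     360,053.1156
  Σ                 24,961.6705    85,422.5667     403,925.3282
P = 24,961.6705.
Convexity = Σ t(t+1)·PV / [P·(1+y)²] = 403,925.3282 / (24,961.6705 × 1.244340) = 13.00434.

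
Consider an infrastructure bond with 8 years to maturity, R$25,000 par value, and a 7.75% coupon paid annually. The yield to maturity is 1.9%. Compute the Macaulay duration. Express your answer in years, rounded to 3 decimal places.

Periodic yield y = 0.019. Discount each cash flow and weight by its year:
  t   CF        PV=CF/(1+0.019)^t    t·PV
  1     1,937.50     1,901.3739     1,901.3739
  2     1,937.50     1,865.9214     3,731.8428
  3     1,937.50     1,831.1299     5,493.3898
  4     1,937.50     1,796.9872     7,187.9487
  5     1,937.50     1,763.4810     8,817.4051
  6     1,937.50     1,730.5996    10,383.5978
  7     1,937.50     1,698.3313    11,888.3194
  8    26,937.50    23,172.0158   185,376.1262
  Σ                 35,759.8401   234,780.0036
Price P = Σ PV = 35,759.8401.
Macaulay duration = Σ(t·PV) / P = 234,780.0036 / 35,759.8401 = 6.56547 years.

6.565 years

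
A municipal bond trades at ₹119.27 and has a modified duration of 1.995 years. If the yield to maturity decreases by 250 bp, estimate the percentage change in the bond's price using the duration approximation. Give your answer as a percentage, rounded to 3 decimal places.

+4.988%

Duration approximation: ΔP/P ≈ -D_mod · Δy = -1.995 × (-0.025) = +0.049875.
As a percentage: +4.9875%.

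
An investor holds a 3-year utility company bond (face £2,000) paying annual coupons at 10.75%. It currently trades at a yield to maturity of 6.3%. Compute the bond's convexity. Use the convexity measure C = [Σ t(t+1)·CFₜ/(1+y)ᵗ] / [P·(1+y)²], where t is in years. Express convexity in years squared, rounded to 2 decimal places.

With y = 0.063:
  t   CF        PV=CF/(1+0.063)^t    t·PV        t(t+1)·PV
  1       215.00       202.2578       202.2578         404.5155
  2       215.00       190.2707       380.5414       1,141.6242
  3     2,215.00     1,844.0553     5,532.1659      22,128.6634
  Σ                  2,236.5838     6,114.9650      23,674.8032
P = 2,236.5838.
Convexity = Σ t(t+1)·PV / [P·(1+y)²] = 23,674.8032 / (2,236.5838 × 1.129969) = 9.36774.

9.37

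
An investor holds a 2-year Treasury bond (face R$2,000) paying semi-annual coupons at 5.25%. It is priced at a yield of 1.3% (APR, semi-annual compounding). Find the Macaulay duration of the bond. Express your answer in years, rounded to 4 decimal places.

Periodic yield y = 0.0065. Discount each cash flow and weight by its period:
  t   CF        PV=CF/(1+0.0065)^t    t·PV
  1        52.50        52.1610        52.1610
  2        52.50        51.8241       103.6482
  3        52.50        51.4894       154.4682
  4     2,052.50     1,999.9910     7,999.9641
  Σ                  2,155.4655     8,310.2415
Price P = Σ PV = 2,155.4655.
Macaulay duration = Σ(t·PV) / P = 8,310.2415 / 2,155.4655 = 3.85543 half-year periods.
In years: 3.85543 / 2 = 1.92771 years.

1.9277 years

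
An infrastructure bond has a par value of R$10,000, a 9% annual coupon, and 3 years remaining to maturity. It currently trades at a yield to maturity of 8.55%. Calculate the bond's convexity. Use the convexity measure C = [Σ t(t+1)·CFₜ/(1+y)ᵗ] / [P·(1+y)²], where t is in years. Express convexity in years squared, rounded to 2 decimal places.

With y = 0.0855:
  t   CF        PV=CF/(1+0.0855)^t    t·PV        t(t+1)·PV
  1       900.00       829.1110       829.1110       1,658.2220
  2       900.00       763.8056     1,527.6113       4,582.8338
  3    10,900.00     8,521.9114    25,565.7342     102,262.9368
  Σ                 10,114.8280    27,922.4565     108,503.9926
P = 10,114.8280.
Convexity = Σ t(t+1)·PV / [P·(1+y)²] = 108,503.9926 / (10,114.8280 × 1.178310) = 9.10390.

9.10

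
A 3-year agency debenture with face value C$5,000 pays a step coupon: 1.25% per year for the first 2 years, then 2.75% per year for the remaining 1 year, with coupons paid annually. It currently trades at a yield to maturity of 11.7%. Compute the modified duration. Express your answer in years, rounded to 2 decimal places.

Periodic yield y = 0.117. First find Macaulay duration:
  t   CF        PV=CF/(1+0.117)^t    t·PV
  1        62.50        55.9534        55.9534
  2        62.50        50.0926       100.1852
  3     5,137.50     3,686.3139    11,058.9417
  Σ                  3,792.3600    11,215.0804
P = 3,792.3600; Macaulay duration = 11,215.0804 / 3,792.3600 = 2.95728 years.
Modified duration = D_Mac / (1 + y) = 2.95728 / 1.117 = 2.64752 years.

2.65 years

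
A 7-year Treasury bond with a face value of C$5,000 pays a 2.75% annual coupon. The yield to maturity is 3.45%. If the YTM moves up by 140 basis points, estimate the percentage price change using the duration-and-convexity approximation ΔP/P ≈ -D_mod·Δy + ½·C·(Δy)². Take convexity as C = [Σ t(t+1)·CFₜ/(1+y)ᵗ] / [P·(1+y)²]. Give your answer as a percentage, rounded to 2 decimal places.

-8.27%

With y = 0.0345:
  t   CF        PV=CF/(1+0.0345)^t    t·PV        t(t+1)·PV
  1       137.50       132.9145       132.9145         265.8289
  2       137.50       128.4818       256.9637         770.8910
  3       137.50       124.1970       372.5911       1,490.3644
  4       137.50       120.0551       480.2205       2,401.1026
  5       137.50       116.0514       580.2568       3,481.5407
  6       137.50       112.1811       673.0867       4,711.6066
  7     5,137.50     4,051.7102    28,361.9711     226,895.7687
  Σ                  4,785.5911    30,858.0042     240,017.1028
P = 4,785.5911; D_Mac = 6.44811 yrs; D_mod = 6.23307 yrs; C = 46.86468.
Duration effect: -6.23307 × (+0.014) = -0.087263
Convexity effect: 0.5 × 46.86468 × (0.014)² = +0.0045927
ΔP/P ≈ -0.087263 + 0.0045927 = -0.082670 = -8.2670%.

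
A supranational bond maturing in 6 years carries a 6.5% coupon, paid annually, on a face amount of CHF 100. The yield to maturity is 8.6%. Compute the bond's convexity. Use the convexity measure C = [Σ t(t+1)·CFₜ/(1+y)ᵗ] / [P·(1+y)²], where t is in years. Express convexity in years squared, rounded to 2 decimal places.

28.63

With y = 0.086:
  t   CF        PV=CF/(1+0.086)^t    t·PV        t(t+1)·PV
  1         6.50         5.9853         5.9853          11.9705
  2         6.50         5.5113        11.0226          33.0678
  3         6.50         5.0749        15.2246          60.8983
  4         6.50         4.6730        18.6919          93.4596
  5         6.50         4.3029        21.5146         129.0879
  6       106.50        64.9188       389.5130       2,726.5907
  Σ                     90.4662       461.9520       3,055.0748
P = 90.4662.
Convexity = Σ t(t+1)·PV / [P·(1+y)²] = 3,055.0748 / (90.4662 × 1.179396) = 28.63361.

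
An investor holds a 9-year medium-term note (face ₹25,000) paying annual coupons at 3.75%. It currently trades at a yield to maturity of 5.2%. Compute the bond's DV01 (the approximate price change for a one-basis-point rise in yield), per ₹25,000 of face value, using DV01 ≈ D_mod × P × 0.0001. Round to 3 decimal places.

₹16.480

Periodic yield y = 0.052.
  t   CF        PV=CF/(1+0.052)^t    t·PV
  1       937.50       891.1597       891.1597
  2       937.50       847.1100     1,694.2200
  3       937.50       805.2376     2,415.7129
  4       937.50       765.4350     3,061.7400
  5       937.50       727.5998     3,637.9991
  6       937.50       691.6348     4,149.8088
  7       937.50       657.4475     4,602.1327
  8       937.50       624.9501     4,999.6010
  9    25,937.50    16,435.6338   147,920.7040
  Σ                 22,446.2083   173,373.0781
P = 22,446.2083; D_Mac = 7.72394 yrs; D_mod = 7.34214 yrs.
DV01 ≈ 7.34214 × 22,446.2083 × 0.0001 = 16.480331.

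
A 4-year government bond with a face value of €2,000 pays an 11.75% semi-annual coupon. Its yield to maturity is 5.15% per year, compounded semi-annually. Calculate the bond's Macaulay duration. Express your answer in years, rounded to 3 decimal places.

3.383 years

Periodic yield y = 0.02575. Discount each cash flow and weight by its period:
  t   CF        PV=CF/(1+0.02575)^t    t·PV
  1       117.50       114.5503       114.5503
  2       117.50       111.6747       223.3494
  3       117.50       108.8713       326.6138
  4       117.50       106.1382       424.5528
  5       117.50       103.4738       517.3688
  6       117.50       100.8762       605.2572
  7       117.50        98.3438       688.4069
  8     2,117.50     1,727.7910    13,822.3282
  Σ                  2,471.7193    16,722.4275
Price P = Σ PV = 2,471.7193.
Macaulay duration = Σ(t·PV) / P = 16,722.4275 / 2,471.7193 = 6.76550 half-year periods.
In years: 6.76550 / 2 = 3.38275 years.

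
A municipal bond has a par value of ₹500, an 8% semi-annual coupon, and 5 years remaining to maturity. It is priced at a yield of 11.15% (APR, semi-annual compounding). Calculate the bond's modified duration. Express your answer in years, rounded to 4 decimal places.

Periodic yield y = 0.05575. First find Macaulay duration:
  t   CF        PV=CF/(1+0.05575)^t    t·PV
  1        20.00        18.9439        18.9439
  2        20.00        17.9435        35.8871
  3        20.00        16.9960        50.9880
  4        20.00        16.0985        64.3940
  5        20.00        15.2484        76.2420
  6        20.00        14.4432        86.6592
  7        20.00        13.6805        95.7636
  8        20.00        12.9581       103.6648
  9        20.00        12.2738       110.4645
  10      520.00       302.2682     3,022.6819
  Σ                    440.8542     3,665.6890
P = 440.8542; Macaulay duration = 3,665.6890 / 440.8542 = 8.31497 half-year periods = 4.15748 years.
Modified duration = D_Mac / (1 + y) = 4.15748 / 1.05575 = 3.93794 years.

3.9379 years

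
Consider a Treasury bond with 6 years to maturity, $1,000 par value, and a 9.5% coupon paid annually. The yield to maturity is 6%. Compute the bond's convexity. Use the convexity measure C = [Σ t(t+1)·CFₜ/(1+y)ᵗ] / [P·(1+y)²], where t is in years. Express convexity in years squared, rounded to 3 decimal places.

28.626

With y = 0.06:
  t   CF        PV=CF/(1+0.06)^t    t·PV        t(t+1)·PV
  1        95.00        89.6226        89.6226         179.2453
  2        95.00        84.5497       169.0993         507.2980
  3        95.00        79.7638       239.2915         957.1660
  4        95.00        75.2489       300.9956       1,504.9780
  5        95.00        70.9895       354.9476       2,129.6858
  6     1,095.00       771.9318     4,631.5908      32,421.1353
  Σ                  1,172.1064     5,785.5474      37,699.5082
P = 1,172.1064.
Convexity = Σ t(t+1)·PV / [P·(1+y)²] = 37,699.5082 / (1,172.1064 × 1.123600) = 28.62575.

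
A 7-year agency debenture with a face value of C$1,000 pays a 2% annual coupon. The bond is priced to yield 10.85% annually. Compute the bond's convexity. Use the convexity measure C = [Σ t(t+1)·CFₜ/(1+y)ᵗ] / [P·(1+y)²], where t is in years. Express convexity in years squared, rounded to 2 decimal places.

With y = 0.1085:
  t   CF        PV=CF/(1+0.1085)^t    t·PV        t(t+1)·PV
  1        20.00        18.0424        18.0424          36.0848
  2        20.00        16.2764        32.5528          97.6585
  3        20.00        14.6833        44.0498         176.1993
  4        20.00        13.2461        52.9843         264.9215
  5        20.00        11.9495        59.7477         358.4865
  6        20.00        10.7799        64.6796         452.7569
  7     1,020.00       495.9642     3,471.7491      27,773.9927
  Σ                    580.9418     3,743.8057      29,160.1001
P = 580.9418.
Convexity = Σ t(t+1)·PV / [P·(1+y)²] = 29,160.1001 / (580.9418 × 1.228772) = 40.84934.

40.85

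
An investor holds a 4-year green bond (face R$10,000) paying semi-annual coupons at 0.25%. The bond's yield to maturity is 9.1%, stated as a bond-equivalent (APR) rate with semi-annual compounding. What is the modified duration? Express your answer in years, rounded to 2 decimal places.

Periodic yield y = 0.0455. First find Macaulay duration:
  t   CF        PV=CF/(1+0.0455)^t    t·PV
  1        12.50        11.9560        11.9560
  2        12.50        11.4357        22.8714
  3        12.50        10.9380        32.8140
  4        12.50        10.4620        41.8479
  5        12.50        10.0067        50.0334
  6        12.50         9.5712        57.4271
  7        12.50         9.1547        64.0826
  8    10,012.50     7,013.7492    56,109.9936
  Σ                  7,087.2734    56,391.0259
P = 7,087.2734; Macaulay duration = 56,391.0259 / 7,087.2734 = 7.95666 half-year periods = 3.97833 years.
Modified duration = D_Mac / (1 + y) = 3.97833 / 1.0455 = 3.80519 years.

3.81 years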